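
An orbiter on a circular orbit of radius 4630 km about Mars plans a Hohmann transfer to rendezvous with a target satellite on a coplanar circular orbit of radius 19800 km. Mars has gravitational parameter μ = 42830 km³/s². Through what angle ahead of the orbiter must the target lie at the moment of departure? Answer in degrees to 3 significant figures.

φ = 92.8°

Semi-major axis of the transfer orbit: a_t = (4630 + 19800)/2 = 12215 km.
The half-period of the transfer ellipse is t = π√(a_t³/μ) = 20493.5 s.
The target's mean motion on its circular orbit is ω₂ = √(μ/r₂³) = 7.42807×10^-5 rad/s.
Angle swept by the target during transfer: ω₂·t = 1.5223 rad = 87.22°.
Arrival is 180° from departure on the ellipse, so φ = 180° − 87.22° = 92.8°.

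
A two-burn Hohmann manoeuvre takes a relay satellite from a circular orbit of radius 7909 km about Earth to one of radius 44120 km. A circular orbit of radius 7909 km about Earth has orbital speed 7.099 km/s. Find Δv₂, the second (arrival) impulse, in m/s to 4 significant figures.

Δv₂ = 1348 m/s

From the circular-orbit relation v² = μ/r at r = 7909 km: μ = v²r = (7.099)² × 7909 = 3.98580×10^5 km³/s².
Semi-major axis of the transfer orbit: a_t = (7909 + 44120)/2 = 26014.5 km.
Circular speed at r = 44120 km: v_c = √(μ/r) = 3.0057 km/s.
Vis-viva on the transfer ellipse at r = 44120 km gives v_t = √[μ(2/r − 1/a_t)] = 1.6573 km/s.
Δv₂ = |v_t − v_c| = |1.6573 − 3.0057| = 1.348 km/s.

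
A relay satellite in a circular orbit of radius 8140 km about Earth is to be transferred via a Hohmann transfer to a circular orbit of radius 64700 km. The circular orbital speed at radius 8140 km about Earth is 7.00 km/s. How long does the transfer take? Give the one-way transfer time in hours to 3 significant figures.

t = 9.60 hours

From the circular-orbit relation v² = μ/r at r = 8140 km: μ = v²r = (7.00)² × 8140 = 3.98860×10^5 km³/s².
Transfer-ellipse semi-major axis a_t = (r₁ + r₂)/2 = (8140 + 64700)/2 = 36420 km.
Half the transfer-orbit period gives t = π√(a_t³/μ) = 34570 s.
Converting: 34570 s ÷ 3600 s/hour = 9.60 hours.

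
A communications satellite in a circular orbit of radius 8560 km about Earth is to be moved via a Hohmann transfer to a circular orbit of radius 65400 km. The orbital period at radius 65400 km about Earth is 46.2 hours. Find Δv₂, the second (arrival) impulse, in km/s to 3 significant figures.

From Kepler's third law T² = 4π²r³/μ at r = 65400 km, T = 46.2 hours = 46.2 × 3600 s = 1.6632×10^5 s: μ = 4π²r³/T² = 3.99212×10^5 km³/s².
Transfer-ellipse semi-major axis a_t = (r₁ + r₂)/2 = (8560 + 65400)/2 = 36980 km.
On the circular orbit at r = 65400 km, v_c = √(μ/r) = 2.471 km/s.
Transfer-orbit speed at the same r (vis-viva, a = a_t): v_t = √[μ(2/r − 1/a_t)] = 1.189 km/s.
Δv₂ = |v_t − v_c| = |1.189 − 2.471| = 1.282 km/s.

Δv₂ = 1.28 km/s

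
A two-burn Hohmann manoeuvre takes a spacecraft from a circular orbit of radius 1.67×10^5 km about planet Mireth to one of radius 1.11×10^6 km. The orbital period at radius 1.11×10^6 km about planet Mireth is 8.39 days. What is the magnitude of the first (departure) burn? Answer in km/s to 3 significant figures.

From Kepler's third law T² = 4π²r³/μ at r = 1.11×10^6 km, T = 8.39 days = 8.39 × 86400 s = 7.24896×10^5 s: μ = 4π²r³/T² = 1.02749×10^8 km³/s².
Semi-major axis of the transfer orbit: a_t = (1.670×10^5 + 1.110×10^6)/2 = 6.385×10^5 km.
On the circular orbit at r = 1.670×10^5 km, v_c = √(μ/r) = 24.80 km/s.
Vis-viva on the transfer ellipse at r = 1.670×10^5 km gives v_t = √[μ(2/r − 1/a_t)] = 32.70 km/s.
Δv₁ = |v_t − v_c| = |32.70 − 24.80| = 7.900 km/s.

Δv₁ = 7.90 km/s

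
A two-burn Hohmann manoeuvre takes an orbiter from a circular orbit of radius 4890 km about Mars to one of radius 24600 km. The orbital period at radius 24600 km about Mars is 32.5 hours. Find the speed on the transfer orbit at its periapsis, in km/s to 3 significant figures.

From Kepler's third law T² = 4π²r³/μ at r = 24600 km, T = 32.5 hours = 32.5 × 3600 s = 1.170×10^5 s: μ = 4π²r³/T² = 42933.2 km³/s².
Transfer-ellipse semi-major axis a_t = (r₁ + r₂)/2 = (4890 + 24600)/2 = 14745 km.
At periapsis, r = 4890 km.
From the vis-viva equation, v = √[μ(2/r − 1/a_t)] = 3.827 km/s.

v = 3.83 km/s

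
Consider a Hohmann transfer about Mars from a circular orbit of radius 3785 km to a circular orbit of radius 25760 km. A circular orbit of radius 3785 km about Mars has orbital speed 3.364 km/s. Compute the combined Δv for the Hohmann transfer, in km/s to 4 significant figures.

From the circular-orbit relation v² = μ/r at r = 3785 km: μ = v²r = (3.364)² × 3785 = 42832.9 km³/s².
Transfer-ellipse semi-major axis a_t = (r₁ + r₂)/2 = (3785 + 25760)/2 = 14772.5 km.
At r₁ the circular-orbit speed is v₁ = √(μ/r₁) = 3.364 km/s.
On the transfer ellipse at r₁, vis-viva gives v_p = √[μ(2/r₁ − 1/a_t)] = 4.442 km/s.
First burn Δv₁ = |v_p − v₁| = 1.078 km/s.
Circular speed at r₂: v₂ = √(μ/r₂) = 1.2895 km/s.
Transfer-orbit speed at r₂: v_a = √[μ(2/r₂ − 1/a_t)] = 0.65271 km/s.
Second burn Δv₂ = |v₂ − v_a| = 0.6368 km/s.
Δv = Δv₁ + Δv₂ = 1.078 + 0.6368 = 1.715 km/s.

Δv = 1.715 km/s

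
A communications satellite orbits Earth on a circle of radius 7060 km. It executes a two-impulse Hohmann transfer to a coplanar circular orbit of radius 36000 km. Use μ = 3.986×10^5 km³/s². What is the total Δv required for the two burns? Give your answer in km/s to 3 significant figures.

Transfer-ellipse semi-major axis a_t = (r₁ + r₂)/2 = (7060 + 36000)/2 = 21530 km.
Circular speed at r₁: v₁ = √(μ/r₁) = √(3.986×10^5/7060) = 7.514 km/s.
On the transfer ellipse at r₁, vis-viva equation gives v_p = √[μ(2/r₁ − 1/a_t)] = 9.716 km/s.
First burn Δv₁ = |v_p − v₁| = 2.202 km/s.
At r₂, v₂ = √(μ/r₂) = 3.327 km/s.
Transfer-orbit speed at r₂: v_a = √[μ(2/r₂ − 1/a_t)] = 1.905 km/s.
Second burn Δv₂ = |v₂ − v_a| = 1.422 km/s.
Δv = Δv₁ + Δv₂ = 2.202 + 1.422 = 3.624 km/s.

Δv = 3.62 km/s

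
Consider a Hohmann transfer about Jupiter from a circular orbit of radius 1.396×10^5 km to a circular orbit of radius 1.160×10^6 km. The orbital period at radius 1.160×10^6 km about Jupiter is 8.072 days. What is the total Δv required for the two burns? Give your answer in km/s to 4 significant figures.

Δv = 15.73 km/s

From Kepler's third law T² = 4π²r³/μ at r = 1.160×10^6 km, T = 8.072 days = 8.072 × 86400 s = 6.974208×10^5 s: μ = 4π²r³/T² = 1.26690×10^8 km³/s².
Semi-major axis of the transfer orbit: a_t = (1.396×10^5 + 1.160×10^6)/2 = 6.498×10^5 km.
At r₁ the circular-orbit speed is v₁ = √(μ/r₁) = 30.125 km/s.
On the transfer ellipse at r₁, v² = μ(2/r − 1/a) gives v_p = √[μ(2/r₁ − 1/a_t)] = 40.250 km/s.
First burn Δv₁ = |v_p − v₁| = 10.125 km/s.
Circular speed at r₂: v₂ = √(μ/r₂) = 10.4506 km/s.
Transfer-orbit speed at r₂: v_a = √[μ(2/r₂ − 1/a_t)] = 4.84391 km/s.
Second burn Δv₂ = |v₂ − v_a| = 5.6067 km/s.
Total Δv = Δv₁ + Δv₂ = 15.73 km/s.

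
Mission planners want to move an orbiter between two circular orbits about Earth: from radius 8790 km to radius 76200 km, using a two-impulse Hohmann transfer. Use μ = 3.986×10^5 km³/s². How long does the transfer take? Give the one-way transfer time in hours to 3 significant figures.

Semi-major axis of the transfer orbit: a_t = (8790 + 76200)/2 = 42495 km.
Transfer time t = π√(a_t³/μ) = π√((42495)³ / 3.986×10^5) = 43590 s.
Converting: 43590 s ÷ 3600 s/hour = 12.1 hours.

t = 12.1 hours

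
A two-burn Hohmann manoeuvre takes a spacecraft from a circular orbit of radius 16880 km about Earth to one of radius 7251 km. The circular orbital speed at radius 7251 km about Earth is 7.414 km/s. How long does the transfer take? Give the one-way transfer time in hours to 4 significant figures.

t = 1.832 hours

From the circular-orbit relation v² = μ/r at r = 7251 km: μ = v²r = (7.414)² × 7251 = 3.98569×10^5 km³/s².
Semi-major axis of the transfer orbit: a_t = (16880 + 7251)/2 = 12065.5 km.
Transfer time t = π√(a_t³/μ) = π√((12065.5)³ / 3.98569×10^5) = 6595 s.
Converting: 6595 s ÷ 3600 s/hour = 1.832 hours.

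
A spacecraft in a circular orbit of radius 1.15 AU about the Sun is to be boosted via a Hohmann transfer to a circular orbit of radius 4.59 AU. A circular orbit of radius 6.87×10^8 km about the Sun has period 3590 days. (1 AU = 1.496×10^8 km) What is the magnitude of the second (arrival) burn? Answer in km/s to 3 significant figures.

From Kepler's third law T² = 4π²r³/μ at r = 6.87×10^8 km, T = 3590 days = 3590 × 86400 s = 3.10176×10^8 s: μ = 4π²r³/T² = 1.33050×10^11 km³/s².
In km: r₁ = 1.15 × 1.496×10^8 = 1.7204×10^8 km; r₂ = 4.59 × 1.496×10^8 = 6.86664×10^8 km.
The Hohmann ellipse has a_t = (r₁ + r₂)/2 = 4.29352×10^8 km.
Circular speed at r = 6.86664×10^8 km: v_c = √(μ/r) = 13.91985 km/s.
Vis-viva on the transfer ellipse at r = 6.86664×10^8 km gives v_t = √[μ(2/r − 1/a_t)] = 8.811353 km/s.
Δv₂ = |v_t − v_c| = |8.811353 − 13.91985| = 5.108 km/s.

Δv₂ = 5.11 km/s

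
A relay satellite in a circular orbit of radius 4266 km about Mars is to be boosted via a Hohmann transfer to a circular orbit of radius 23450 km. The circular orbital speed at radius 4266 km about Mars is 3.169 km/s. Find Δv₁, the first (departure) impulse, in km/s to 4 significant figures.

Δv₁ = 0.9533 km/s

From the circular-orbit relation v² = μ/r at r = 4266 km: μ = v²r = (3.169)² × 4266 = 42841.6 km³/s².
Semi-major axis of the transfer orbit: a_t = (4266 + 23450)/2 = 13858 km.
On the circular orbit at r = 4266 km, v_c = √(μ/r) = 3.1690 km/s.
Vis-viva on the transfer ellipse at r = 4266 km gives v_t = √[μ(2/r − 1/a_t)] = 4.1223 km/s.
Δv₁ = |v_t − v_c| = |4.1223 − 3.1690| = 0.9533 km/s.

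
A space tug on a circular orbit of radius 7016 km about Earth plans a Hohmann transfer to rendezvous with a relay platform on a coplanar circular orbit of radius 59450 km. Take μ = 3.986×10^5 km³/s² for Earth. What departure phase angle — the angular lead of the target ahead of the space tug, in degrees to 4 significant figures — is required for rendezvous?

φ = 104.8°

The Hohmann ellipse has a_t = (r₁ + r₂)/2 = 33233 km.
Transfer time t = π√(a_t³/μ) = 30150 s.
The target's mean motion on its circular orbit is ω₂ = √(μ/r₂³) = 4.356×10^-5 rad/s.
Angle swept by the target during transfer: ω₂·t = 1.313 rad = 75.23°.
The space tug traverses 180° on the transfer ellipse, so the target must lead by 180° − 75.23° = 104.8°.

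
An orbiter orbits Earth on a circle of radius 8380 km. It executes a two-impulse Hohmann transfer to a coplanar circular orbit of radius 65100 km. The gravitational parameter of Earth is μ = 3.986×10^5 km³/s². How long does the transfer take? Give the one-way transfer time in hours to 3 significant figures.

t = 9.73 hours

Semi-major axis of the transfer orbit: a_t = (8380 + 65100)/2 = 36740 km.
Half the transfer-orbit period gives t = π√(a_t³/μ) = 35040 s.
Converting: 35040 s ÷ 3600 s/hour = 9.73 hours.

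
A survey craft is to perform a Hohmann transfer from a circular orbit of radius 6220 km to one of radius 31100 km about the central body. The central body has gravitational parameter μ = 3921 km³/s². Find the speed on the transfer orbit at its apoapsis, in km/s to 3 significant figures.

v = 0.205 km/s

Semi-major axis of the transfer orbit: a_t = (6220 + 31100)/2 = 18660 km.
The apoapsis of the transfer ellipse is at r = 31100 km.
Applying v² = μ(2/r − 1/a_t): v = 0.2050 km/s.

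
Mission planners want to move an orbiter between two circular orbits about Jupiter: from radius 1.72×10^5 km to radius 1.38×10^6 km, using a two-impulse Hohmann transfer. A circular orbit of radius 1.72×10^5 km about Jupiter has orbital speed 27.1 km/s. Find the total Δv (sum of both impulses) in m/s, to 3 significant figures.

From the circular-orbit relation v² = μ/r at r = 1.72×10^5 km: μ = v²r = (27.1)² × 1.72×10^5 = 1.26319×10^8 km³/s².
Transfer-ellipse semi-major axis a_t = (r₁ + r₂)/2 = (1.720×10^5 + 1.380×10^6)/2 = 7.760×10^5 km.
At r₁ the circular-orbit speed is v₁ = √(μ/r₁) = 27.100 km/s.
Transfer-orbit speed at r₁ (vis-viva equation): v_p = √[μ(2/r₁ − 1/a_t)] = 36.139 km/s.
First burn Δv₁ = |v_p − v₁| = 9.039 km/s.
Circular speed at r₂: v₂ = √(μ/r₂) = 9.567 km/s.
Transfer-orbit speed at r₂: v_a = √[μ(2/r₂ − 1/a_t)] = 4.504 km/s.
Second burn Δv₂ = |v₂ − v_a| = 5.063 km/s.
Δv = Δv₁ + Δv₂ = 9.039 + 5.063 = 14.10 km/s.

Δv = 14100 m/s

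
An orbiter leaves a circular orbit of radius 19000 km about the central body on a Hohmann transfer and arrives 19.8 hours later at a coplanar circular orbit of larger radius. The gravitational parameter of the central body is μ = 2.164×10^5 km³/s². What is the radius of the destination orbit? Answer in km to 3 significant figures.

Transfer time t = 19.8 hours = 71280 s, and t = π√(a_t³/μ).
So a_t = (μ t²/π²)^(1/3) = (2.164×10^5 × (71280)² / π²)^(1/3) = 48117 km.
Since a_t = (r₁ + r₂)/2, r₂ = 2a_t − r₁ = 2×48117 − 19000 = 77234 km.

r₂ = 77200 km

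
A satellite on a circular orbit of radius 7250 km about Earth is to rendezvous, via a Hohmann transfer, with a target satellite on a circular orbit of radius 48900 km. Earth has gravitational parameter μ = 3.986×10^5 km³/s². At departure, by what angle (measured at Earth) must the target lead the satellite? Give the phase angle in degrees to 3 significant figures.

The Hohmann ellipse has a_t = (r₁ + r₂)/2 = 28075 km.
The half-period of the transfer ellipse is t = π√(a_t³/μ) = 23407.8 s.
The target's mean motion on its circular orbit is ω₂ = √(μ/r₂³) = 5.83855×10^-5 rad/s.
Angle swept by the target during transfer: ω₂·t = 1.36668 rad = 78.30°.
The satellite traverses 180° on the transfer ellipse, so the target must lead by 180° − 78.30° = 102°.

φ = 102°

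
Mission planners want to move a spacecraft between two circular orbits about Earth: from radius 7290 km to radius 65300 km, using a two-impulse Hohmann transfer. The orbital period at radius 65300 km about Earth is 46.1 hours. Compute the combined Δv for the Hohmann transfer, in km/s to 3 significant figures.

From Kepler's third law T² = 4π²r³/μ at r = 65300 km, T = 46.1 hours = 46.1 × 3600 s = 1.6596×10^5 s: μ = 4π²r³/T² = 3.99110×10^5 km³/s².
The Hohmann ellipse has a_t = (r₁ + r₂)/2 = 36295 km.
Circular speed at r₁: v₁ = √(μ/r₁) = √(3.99110×10^5/7290) = 7.3992 km/s.
On the transfer ellipse at r₁, v² = μ(2/r − 1/a) gives v_p = √[μ(2/r₁ − 1/a_t)] = 9.9247 km/s.
First burn Δv₁ = |v_p − v₁| = 2.5255 km/s.
At r₂, v₂ = √(μ/r₂) = 2.472234 km/s.
Transfer-orbit speed at r₂: v_a = √[μ(2/r₂ − 1/a_t)] = 1.107975 km/s.
Second burn Δv₂ = |v₂ − v_a| = 1.3643 km/s.
Δv = Δv₁ + Δv₂ = 2.5255 + 1.3643 = 3.890 km/s.

Δv = 3.89 km/s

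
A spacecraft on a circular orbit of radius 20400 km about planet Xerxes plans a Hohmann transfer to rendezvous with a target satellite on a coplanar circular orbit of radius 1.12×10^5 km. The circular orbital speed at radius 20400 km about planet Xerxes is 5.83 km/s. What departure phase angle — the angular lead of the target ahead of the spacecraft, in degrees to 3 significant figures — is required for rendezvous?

From the circular-orbit relation v² = μ/r at r = 20400 km: μ = v²r = (5.83)² × 20400 = 6.93374×10^5 km³/s².
Transfer-ellipse semi-major axis a_t = (r₁ + r₂)/2 = (20400 + 1.120×10^5)/2 = 66200 km.
Transfer time t = π√(a_t³/μ) = 64262 s.
Target angular speed ω₂ = √(μ/r₂³) = 2.2216×10^-5 rad/s.
Angle swept by the target during transfer: ω₂·t = 1.4276 rad = 81.80°.
The spacecraft traverses 180° on the transfer ellipse, so the target must lead by 180° − 81.80° = 98.2°.

φ = 98.2°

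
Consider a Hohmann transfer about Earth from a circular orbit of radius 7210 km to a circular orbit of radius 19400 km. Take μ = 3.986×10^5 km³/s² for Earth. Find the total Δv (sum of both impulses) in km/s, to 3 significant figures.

The Hohmann ellipse has a_t = (r₁ + r₂)/2 = 13305 km.
At r₁ the circular-orbit speed is v₁ = √(μ/r₁) = 7.435 km/s.
Transfer-orbit speed at r₁ (v² = μ(2/r − 1/a)): v_p = √[μ(2/r₁ − 1/a_t)] = 8.978 km/s.
First burn Δv₁ = |v_p − v₁| = 1.543 km/s.
Circular speed at r₂: v₂ = √(μ/r₂) = 4.533 km/s.
Transfer-orbit speed at r₂: v_a = √[μ(2/r₂ − 1/a_t)] = 3.337 km/s.
Second burn Δv₂ = |v₂ − v_a| = 1.196 km/s.
Δv = Δv₁ + Δv₂ = 1.543 + 1.196 = 2.739 km/s.

Δv = 2.74 km/s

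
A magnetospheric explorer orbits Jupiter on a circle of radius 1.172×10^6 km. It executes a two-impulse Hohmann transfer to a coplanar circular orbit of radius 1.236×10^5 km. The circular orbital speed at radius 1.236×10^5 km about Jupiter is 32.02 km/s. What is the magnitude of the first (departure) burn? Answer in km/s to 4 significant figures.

Δv₁ = 5.856 km/s

From the circular-orbit relation v² = μ/r at r = 1.236×10^5 km: μ = v²r = (32.02)² × 1.236×10^5 = 1.26725×10^8 km³/s².
Transfer-ellipse semi-major axis a_t = (r₁ + r₂)/2 = (1.172×10^6 + 1.236×10^5)/2 = 6.478×10^5 km.
Circular speed at r = 1.172×10^6 km: v_c = √(μ/r) = 10.398 km/s.
Transfer-orbit speed at the same r (vis-viva, a = a_t): v_t = √[μ(2/r − 1/a_t)] = 4.5421 km/s.
Δv₁ = |v_t − v_c| = |4.5421 − 10.398| = 5.856 km/s.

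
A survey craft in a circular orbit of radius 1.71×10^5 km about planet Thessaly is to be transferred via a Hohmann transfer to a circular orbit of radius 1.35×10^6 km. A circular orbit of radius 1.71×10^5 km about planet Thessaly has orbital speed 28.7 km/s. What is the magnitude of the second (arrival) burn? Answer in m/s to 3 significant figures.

From the circular-orbit relation v² = μ/r at r = 1.71×10^5 km: μ = v²r = (28.7)² × 1.71×10^5 = 1.40851×10^8 km³/s².
Semi-major axis of the transfer orbit: a_t = (1.710×10^5 + 1.350×10^6)/2 = 7.605×10^5 km.
Circular speed at r = 1.350×10^6 km: v_c = √(μ/r) = 10.2144 km/s.
Transfer-orbit speed at the same r (vis-viva, a = a_t): v_t = √[μ(2/r − 1/a_t)] = 4.84352 km/s.
Δv₂ = |v_t − v_c| = |4.84352 − 10.2144| = 5.371 km/s.

Δv₂ = 5370 m/s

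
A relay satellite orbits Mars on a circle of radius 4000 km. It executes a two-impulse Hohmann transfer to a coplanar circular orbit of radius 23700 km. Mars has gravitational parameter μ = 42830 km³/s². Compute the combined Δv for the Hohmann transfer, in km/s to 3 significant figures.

Δv = 1.63 km/s

The Hohmann ellipse has a_t = (r₁ + r₂)/2 = 13850 km.
At r₁ the circular-orbit speed is v₁ = √(μ/r₁) = 3.272 km/s.
Transfer-orbit speed at r₁ (v² = μ(2/r − 1/a)): v_p = √[μ(2/r₁ − 1/a_t)] = 4.280 km/s.
First burn Δv₁ = |v_p − v₁| = 1.008 km/s.
At r₂, v₂ = √(μ/r₂) = 1.34431 km/s.
Transfer-orbit speed at r₂: v_a = √[μ(2/r₂ − 1/a_t)] = 0.722445 km/s.
Second burn Δv₂ = |v₂ − v_a| = 0.6219 km/s.
Total Δv = Δv₁ + Δv₂ = 1.630 km/s.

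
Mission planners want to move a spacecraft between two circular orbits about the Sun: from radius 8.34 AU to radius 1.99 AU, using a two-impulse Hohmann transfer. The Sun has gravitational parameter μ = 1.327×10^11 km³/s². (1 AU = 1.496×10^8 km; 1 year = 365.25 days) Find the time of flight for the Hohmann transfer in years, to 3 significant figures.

In km: r₁ = 8.34 × 1.496×10^8 = 1.247664×10^9 km; r₂ = 1.99 × 1.496×10^8 = 2.97704×10^8 km.
Semi-major axis of the transfer orbit: a_t = (1.247664×10^9 + 2.97704×10^8)/2 = 7.72684×10^8 km.
By Kepler's third law the transfer-orbit period is T = 2π√(a_t³/μ), so t = T/2 = 1.852×10^8 s.
Converting: 1.852×10^8 s ÷ 3.15576×10^7 s/year (365.25 × 86400) = 5.87 years.

t = 5.87 years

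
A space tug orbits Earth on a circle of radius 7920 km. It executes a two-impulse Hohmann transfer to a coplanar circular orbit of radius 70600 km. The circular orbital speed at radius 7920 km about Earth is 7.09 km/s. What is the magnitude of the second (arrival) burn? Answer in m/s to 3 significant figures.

Δv₂ = 1310 m/s

From the circular-orbit relation v² = μ/r at r = 7920 km: μ = v²r = (7.09)² × 7920 = 3.98123×10^5 km³/s².
The Hohmann ellipse has a_t = (r₁ + r₂)/2 = 39260 km.
Circular speed at r = 70600 km: v_c = √(μ/r) = 2.375 km/s.
Vis-viva on the transfer ellipse at r = 70600 km gives v_t = √[μ(2/r − 1/a_t)] = 1.067 km/s.
Δv₂ = |v_t − v_c| = |1.067 − 2.375| = 1.308 km/s.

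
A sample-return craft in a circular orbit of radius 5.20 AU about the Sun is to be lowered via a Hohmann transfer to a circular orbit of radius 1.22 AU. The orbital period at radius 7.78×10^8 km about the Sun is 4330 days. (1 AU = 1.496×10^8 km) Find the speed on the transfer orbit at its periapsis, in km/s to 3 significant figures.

From Kepler's third law T² = 4π²r³/μ at r = 7.78×10^8 km, T = 4330 days = 4330 × 86400 s = 3.74112×10^8 s: μ = 4π²r³/T² = 1.32830×10^11 km³/s².
In km: r₁ = 5.20 × 1.496×10^8 = 7.7792×10^8 km; r₂ = 1.22 × 1.496×10^8 = 1.82512×10^8 km.
Transfer-ellipse semi-major axis a_t = (r₁ + r₂)/2 = (7.7792×10^8 + 1.82512×10^8)/2 = 4.80216×10^8 km.
The periapsis of the transfer ellipse is at r = 1.82512×10^8 km.
From the vis-viva equation, v = √[μ(2/r − 1/a_t)] = 34.34 km/s.

v = 34.3 km/s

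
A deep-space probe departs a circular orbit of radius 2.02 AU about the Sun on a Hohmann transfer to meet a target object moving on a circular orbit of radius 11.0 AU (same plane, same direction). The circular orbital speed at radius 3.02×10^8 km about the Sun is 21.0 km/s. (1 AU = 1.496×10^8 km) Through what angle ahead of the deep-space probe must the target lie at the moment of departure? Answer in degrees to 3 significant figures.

φ = 98.0°

From the circular-orbit relation v² = μ/r at r = 3.02×10^8 km: μ = v²r = (21.0)² × 3.02×10^8 = 1.33182×10^11 km³/s².
In km: r₁ = 2.02 × 1.496×10^8 = 3.02192×10^8 km; r₂ = 11.0 × 1.496×10^8 = 1.6456×10^9 km.
The Hohmann ellipse has a_t = (r₁ + r₂)/2 = 9.73896×10^8 km.
The half-period of the transfer ellipse is t = π√(a_t³/μ) = 2.61635×10^8 s.
The target's mean motion on its circular orbit is ω₂ = √(μ/r₂³) = 5.46684×10^-9 rad/s.
Angle swept by the target during transfer: ω₂·t = 1.43032 rad = 81.951°.
Arrival is 180° from departure on the ellipse, so φ = 180° − 81.951° = 98.0°.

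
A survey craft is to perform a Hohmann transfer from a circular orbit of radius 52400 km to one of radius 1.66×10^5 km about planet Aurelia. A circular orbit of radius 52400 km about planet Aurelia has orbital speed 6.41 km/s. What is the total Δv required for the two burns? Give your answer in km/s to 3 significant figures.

From the circular-orbit relation v² = μ/r at r = 52400 km: μ = v²r = (6.41)² × 52400 = 2.15302×10^6 km³/s².
The Hohmann ellipse has a_t = (r₁ + r₂)/2 = 1.092×10^5 km.
At r₁ the circular-orbit speed is v₁ = √(μ/r₁) = 6.410 km/s.
Transfer-orbit speed at r₁ (vis-viva): v_p = √[μ(2/r₁ − 1/a_t)] = 7.903 km/s.
First burn Δv₁ = |v_p − v₁| = 1.493 km/s.
At r₂, v₂ = √(μ/r₂) = 3.6014 km/s.
Transfer-orbit speed at r₂: v_a = √[μ(2/r₂ − 1/a_t)] = 2.4947 km/s.
Second burn Δv₂ = |v₂ − v_a| = 1.107 km/s.
Δv = Δv₁ + Δv₂ = 1.493 + 1.107 = 2.600 km/s.

Δv = 2.60 km/s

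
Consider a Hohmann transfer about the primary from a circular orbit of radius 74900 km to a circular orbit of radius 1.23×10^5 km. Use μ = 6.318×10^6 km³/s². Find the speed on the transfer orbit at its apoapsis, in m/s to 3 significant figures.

Semi-major axis of the transfer orbit: a_t = (74900 + 1.230×10^5)/2 = 98950 km.
The apoapsis of the transfer ellipse is at r = 1.230×10^5 km.
Applying v² = μ(2/r − 1/a_t): v = 6.235 km/s.

v = 6240 m/s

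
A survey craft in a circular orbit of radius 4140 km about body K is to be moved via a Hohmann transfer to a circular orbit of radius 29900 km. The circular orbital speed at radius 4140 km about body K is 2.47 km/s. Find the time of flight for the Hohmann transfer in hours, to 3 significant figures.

From the circular-orbit relation v² = μ/r at r = 4140 km: μ = v²r = (2.47)² × 4140 = 25257.7 km³/s².
Transfer-ellipse semi-major axis a_t = (r₁ + r₂)/2 = (4140 + 29900)/2 = 17020 km.
By Kepler's third law the transfer-orbit period is T = 2π√(a_t³/μ), so t = T/2 = 43890 s.
Converting: 43890 s ÷ 3600 s/hour = 12.2 hours.

t = 12.2 hours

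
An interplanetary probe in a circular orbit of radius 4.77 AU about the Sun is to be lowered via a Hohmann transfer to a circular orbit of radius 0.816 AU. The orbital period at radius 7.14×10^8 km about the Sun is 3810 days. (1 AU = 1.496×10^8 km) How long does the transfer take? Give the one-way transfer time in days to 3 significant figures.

t = 853 days

From Kepler's third law T² = 4π²r³/μ at r = 7.14×10^8 km, T = 3810 days = 3810 × 86400 s = 3.29184×10^8 s: μ = 4π²r³/T² = 1.32610×10^11 km³/s².
In km: r₁ = 4.77 × 1.496×10^8 = 7.13592×10^8 km; r₂ = 0.816 × 1.496×10^8 = 1.220736×10^8 km.
Semi-major axis of the transfer orbit: a_t = (7.13592×10^8 + 1.220736×10^8)/2 = 4.178328×10^8 km.
By Kepler's third law the transfer-orbit period is T = 2π√(a_t³/μ), so t = T/2 = 7.368×10^7 s.
Converting: 7.368×10^7 s ÷ 86400 s/day = 853 days.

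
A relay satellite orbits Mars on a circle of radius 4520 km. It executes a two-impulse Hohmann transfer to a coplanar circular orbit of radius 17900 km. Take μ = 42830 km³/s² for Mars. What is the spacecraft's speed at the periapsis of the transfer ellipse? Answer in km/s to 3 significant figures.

v = 3.89 km/s

The Hohmann ellipse has a_t = (r₁ + r₂)/2 = 11210 km.
At periapsis, r = 4520 km.
From the vis-viva equation, v = √[μ(2/r − 1/a_t)] = 3.890 km/s.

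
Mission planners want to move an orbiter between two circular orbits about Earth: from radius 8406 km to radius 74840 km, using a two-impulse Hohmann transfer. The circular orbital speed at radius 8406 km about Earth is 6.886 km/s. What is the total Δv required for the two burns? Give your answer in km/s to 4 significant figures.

From the circular-orbit relation v² = μ/r at r = 8406 km: μ = v²r = (6.886)² × 8406 = 3.98587×10^5 km³/s².
The Hohmann ellipse has a_t = (r₁ + r₂)/2 = 41623 km.
At r₁ the circular-orbit speed is v₁ = √(μ/r₁) = 6.8860 km/s.
On the transfer ellipse at r₁, v² = μ(2/r − 1/a) gives v_p = √[μ(2/r₁ − 1/a_t)] = 9.2335 km/s.
First burn Δv₁ = |v_p − v₁| = 2.3475 km/s.
Circular speed at r₂: v₂ = √(μ/r₂) = 2.3078 km/s.
Transfer-orbit speed at r₂: v_a = √[μ(2/r₂ − 1/a_t)] = 1.0371 km/s.
Second burn Δv₂ = |v₂ − v_a| = 1.2707 km/s.
Δv = Δv₁ + Δv₂ = 2.3475 + 1.2707 = 3.618 km/s.

Δv = 3.618 km/s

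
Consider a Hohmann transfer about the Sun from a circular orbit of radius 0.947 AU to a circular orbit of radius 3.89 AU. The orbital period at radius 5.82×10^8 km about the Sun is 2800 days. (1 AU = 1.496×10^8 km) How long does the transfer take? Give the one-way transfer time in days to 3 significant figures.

t = 686 days

From Kepler's third law T² = 4π²r³/μ at r = 5.82×10^8 km, T = 2800 days = 2800 × 86400 s = 2.4192×10^8 s: μ = 4π²r³/T² = 1.32980×10^11 km³/s².
In km: r₁ = 0.947 × 1.496×10^8 = 1.416712×10^8 km; r₂ = 3.89 × 1.496×10^8 = 5.81944×10^8 km.
Transfer-ellipse semi-major axis a_t = (r₁ + r₂)/2 = (1.416712×10^8 + 5.81944×10^8)/2 = 3.618076×10^8 km.
By Kepler's third law the transfer-orbit period is T = 2π√(a_t³/μ), so t = T/2 = 5.929×10^7 s.
Converting: 5.929×10^7 s ÷ 86400 s/day = 686 days.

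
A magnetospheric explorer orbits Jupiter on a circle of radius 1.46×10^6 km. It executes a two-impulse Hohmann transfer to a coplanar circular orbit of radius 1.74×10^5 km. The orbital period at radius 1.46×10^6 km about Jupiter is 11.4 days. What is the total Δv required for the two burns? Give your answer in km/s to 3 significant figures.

From Kepler's third law T² = 4π²r³/μ at r = 1.46×10^6 km, T = 11.4 days = 11.4 × 86400 s = 9.8496×10^5 s: μ = 4π²r³/T² = 1.26643×10^8 km³/s².
Transfer-ellipse semi-major axis a_t = (r₁ + r₂)/2 = (1.460×10^6 + 1.740×10^5)/2 = 8.170×10^5 km.
At r₁ the circular-orbit speed is v₁ = √(μ/r₁) = 9.3135 km/s.
Transfer-orbit speed at r₁ (vis-viva equation): v_a = √[μ(2/r₁ − 1/a_t)] = 4.2981 km/s.
First burn Δv₁ = |v_a − v₁| = 5.015 km/s.
Circular speed at r₂: v₂ = √(μ/r₂) = 26.9784 km/s.
Transfer-orbit speed at r₂: v_p = √[μ(2/r₂ − 1/a_t)] = 36.0646 km/s.
Second burn Δv₂ = |v₂ − v_p| = 9.086 km/s.
Δv = Δv₁ + Δv₂ = 5.015 + 9.086 = 14.10 km/s.

Δv = 14.1 km/s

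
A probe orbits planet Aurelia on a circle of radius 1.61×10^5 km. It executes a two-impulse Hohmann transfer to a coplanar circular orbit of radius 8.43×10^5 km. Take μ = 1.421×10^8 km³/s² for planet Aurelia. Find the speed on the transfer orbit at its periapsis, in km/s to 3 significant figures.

v = 38.5 km/s

Semi-major axis of the transfer orbit: a_t = (1.610×10^5 + 8.430×10^5)/2 = 5.020×10^5 km.
At periapsis, r = 1.610×10^5 km.
From the vis-viva equation, v = √[μ(2/r − 1/a_t)] = 38.50 km/s.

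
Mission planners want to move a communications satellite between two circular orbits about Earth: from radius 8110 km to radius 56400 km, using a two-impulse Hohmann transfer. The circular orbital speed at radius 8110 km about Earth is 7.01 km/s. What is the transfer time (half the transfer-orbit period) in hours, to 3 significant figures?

From the circular-orbit relation v² = μ/r at r = 8110 km: μ = v²r = (7.01)² × 8110 = 3.98526×10^5 km³/s².
Semi-major axis of the transfer orbit: a_t = (8110 + 56400)/2 = 32255 km.
Half the transfer-orbit period gives t = π√(a_t³/μ) = 28830 s.
Converting: 28830 s ÷ 3600 s/hour = 8.01 hours.

t = 8.01 hours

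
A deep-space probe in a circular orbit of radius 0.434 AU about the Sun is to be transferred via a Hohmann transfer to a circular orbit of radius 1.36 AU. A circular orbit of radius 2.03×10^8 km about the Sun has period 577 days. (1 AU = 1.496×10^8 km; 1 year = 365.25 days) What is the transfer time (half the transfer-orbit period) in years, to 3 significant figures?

t = 0.425 years

From Kepler's third law T² = 4π²r³/μ at r = 2.03×10^8 km, T = 577 days = 577 × 86400 s = 4.98528×10^7 s: μ = 4π²r³/T² = 1.32883×10^11 km³/s².
In km: r₁ = 0.434 × 1.496×10^8 = 6.49264×10^7 km; r₂ = 1.36 × 1.496×10^8 = 2.03456×10^8 km.
Transfer-ellipse semi-major axis a_t = (r₁ + r₂)/2 = (6.49264×10^7 + 2.03456×10^8)/2 = 1.341912×10^8 km.
Half the transfer-orbit period gives t = π√(a_t³/μ) = 1.340×10^7 s.
Converting: 1.340×10^7 s ÷ 3.15576×10^7 s/year (365.25 × 86400) = 0.425 years.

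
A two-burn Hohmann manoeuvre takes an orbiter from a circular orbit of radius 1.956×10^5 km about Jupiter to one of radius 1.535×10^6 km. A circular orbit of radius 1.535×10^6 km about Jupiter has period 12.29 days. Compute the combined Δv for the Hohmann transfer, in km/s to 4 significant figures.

From Kepler's third law T² = 4π²r³/μ at r = 1.535×10^6 km, T = 12.29 days = 12.29 × 86400 s = 1.061856×10^6 s: μ = 4π²r³/T² = 1.26635×10^8 km³/s².
The Hohmann ellipse has a_t = (r₁ + r₂)/2 = 8.653×10^5 km.
At r₁ the circular-orbit speed is v₁ = √(μ/r₁) = 25.444 km/s.
On the transfer ellipse at r₁, v² = μ(2/r − 1/a) gives v_p = √[μ(2/r₁ − 1/a_t)] = 33.889 km/s.
First burn Δv₁ = |v_p − v₁| = 8.445 km/s.
Circular speed at r₂: v₂ = √(μ/r₂) = 9.08286 km/s.
Transfer-orbit speed at r₂: v_a = √[μ(2/r₂ − 1/a_t)] = 4.31841 km/s.
Second burn Δv₂ = |v₂ − v_a| = 4.764 km/s.
Δv = Δv₁ + Δv₂ = 8.445 + 4.764 = 13.21 km/s.

Δv = 13.21 km/s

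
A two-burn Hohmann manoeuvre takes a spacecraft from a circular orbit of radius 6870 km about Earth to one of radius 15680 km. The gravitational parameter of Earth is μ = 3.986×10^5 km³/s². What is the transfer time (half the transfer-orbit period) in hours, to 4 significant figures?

t = 1.655 hours

Transfer-ellipse semi-major axis a_t = (r₁ + r₂)/2 = (6870 + 15680)/2 = 11275 km.
Transfer time t = π√(a_t³/μ) = π√((11275)³ / 3.986×10^5) = 5957 s.
Converting: 5957 s ÷ 3600 s/hour = 1.655 hours.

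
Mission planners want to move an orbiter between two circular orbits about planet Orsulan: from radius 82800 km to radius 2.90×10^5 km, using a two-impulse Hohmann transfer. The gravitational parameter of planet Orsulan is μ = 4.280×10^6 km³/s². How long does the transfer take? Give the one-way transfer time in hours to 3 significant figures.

t = 33.9 hours

The Hohmann ellipse has a_t = (r₁ + r₂)/2 = 1.864×10^5 km.
Half the transfer-orbit period gives t = π√(a_t³/μ) = 1.222×10^5 s.
Converting: 1.222×10^5 s ÷ 3600 s/hour = 33.9 hours.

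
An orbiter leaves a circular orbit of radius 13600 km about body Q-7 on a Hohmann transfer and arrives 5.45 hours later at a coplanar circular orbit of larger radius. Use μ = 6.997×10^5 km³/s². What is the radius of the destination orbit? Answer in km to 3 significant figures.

r₂ = 46600 km

Transfer time t = 5.45 hours = 19620 s, and t = π√(a_t³/μ).
So a_t = (μ t²/π²)^(1/3) = (6.997×10^5 × (19620)² / π²)^(1/3) = 30107 km.
Since a_t = (r₁ + r₂)/2, r₂ = 2a_t − r₁ = 2×30107 − 13600 = 46614 km.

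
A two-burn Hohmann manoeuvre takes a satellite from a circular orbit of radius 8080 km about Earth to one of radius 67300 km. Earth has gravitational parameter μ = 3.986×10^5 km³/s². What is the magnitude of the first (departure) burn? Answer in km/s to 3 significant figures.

Δv₁ = 2.36 km/s

Transfer-ellipse semi-major axis a_t = (r₁ + r₂)/2 = (8080 + 67300)/2 = 37690 km.
Circular speed at r = 8080 km: v_c = √(μ/r) = 7.024 km/s.
Transfer-orbit speed at the same r (vis-viva, a = a_t): v_t = √[μ(2/r − 1/a_t)] = 9.386 km/s.
Δv₁ = |v_t − v_c| = |9.386 − 7.024| = 2.362 km/s.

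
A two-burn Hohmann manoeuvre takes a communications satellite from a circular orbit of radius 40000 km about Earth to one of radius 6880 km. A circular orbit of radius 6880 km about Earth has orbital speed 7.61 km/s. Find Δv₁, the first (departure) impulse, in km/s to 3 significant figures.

Δv₁ = 1.45 km/s

From the circular-orbit relation v² = μ/r at r = 6880 km: μ = v²r = (7.61)² × 6880 = 3.98435×10^5 km³/s².
The Hohmann ellipse has a_t = (r₁ + r₂)/2 = 23440 km.
Circular speed at r = 40000 km: v_c = √(μ/r) = 3.156 km/s.
Vis-viva on the transfer ellipse at r = 40000 km gives v_t = √[μ(2/r − 1/a_t)] = 1.710 km/s.
Δv₁ = |v_t − v_c| = |1.710 − 3.156| = 1.446 km/s.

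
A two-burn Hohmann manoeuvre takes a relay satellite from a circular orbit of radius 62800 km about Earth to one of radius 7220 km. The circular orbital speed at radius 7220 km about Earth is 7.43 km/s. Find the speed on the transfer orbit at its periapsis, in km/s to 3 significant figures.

From the circular-orbit relation v² = μ/r at r = 7220 km: μ = v²r = (7.43)² × 7220 = 3.98579×10^5 km³/s².
The Hohmann ellipse has a_t = (r₁ + r₂)/2 = 35010 km.
The periapsis of the transfer ellipse is at r = 7220 km.
From the vis-viva equation, v = √[μ(2/r − 1/a_t)] = 9.951 km/s.

v = 9.95 km/s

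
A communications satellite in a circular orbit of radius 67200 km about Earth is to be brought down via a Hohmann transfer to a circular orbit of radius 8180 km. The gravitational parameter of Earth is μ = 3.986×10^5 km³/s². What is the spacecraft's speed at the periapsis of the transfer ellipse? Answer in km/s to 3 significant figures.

v = 9.32 km/s

The Hohmann ellipse has a_t = (r₁ + r₂)/2 = 37690 km.
At periapsis, r = 8180 km.
From the vis-viva equation, v = √[μ(2/r − 1/a_t)] = 9.321 km/s.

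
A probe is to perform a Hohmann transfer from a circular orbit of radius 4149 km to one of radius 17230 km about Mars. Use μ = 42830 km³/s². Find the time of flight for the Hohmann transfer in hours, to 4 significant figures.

t = 4.660 hours

The Hohmann ellipse has a_t = (r₁ + r₂)/2 = 10689.5 km.
By Kepler's third law the transfer-orbit period is T = 2π√(a_t³/μ), so t = T/2 = 16777 s.
Converting: 16777 s ÷ 3600 s/hour = 4.660 hours.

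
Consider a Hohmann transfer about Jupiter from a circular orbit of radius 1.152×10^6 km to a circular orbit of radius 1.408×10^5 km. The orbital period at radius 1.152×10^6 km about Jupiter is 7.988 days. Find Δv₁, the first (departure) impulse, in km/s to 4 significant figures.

Δv₁ = 5.593 km/s

From Kepler's third law T² = 4π²r³/μ at r = 1.152×10^6 km, T = 7.988 days = 7.988 × 86400 s = 6.901632×10^5 s: μ = 4π²r³/T² = 1.26711×10^8 km³/s².
Transfer-ellipse semi-major axis a_t = (r₁ + r₂)/2 = (1.152×10^6 + 1.408×10^5)/2 = 6.464×10^5 km.
On the circular orbit at r = 1.152×10^6 km, v_c = √(μ/r) = 10.488 km/s.
Vis-viva on the transfer ellipse at r = 1.152×10^6 km gives v_t = √[μ(2/r − 1/a_t)] = 4.8948 km/s.
Δv₁ = |v_t − v_c| = |4.8948 − 10.488| = 5.593 km/s.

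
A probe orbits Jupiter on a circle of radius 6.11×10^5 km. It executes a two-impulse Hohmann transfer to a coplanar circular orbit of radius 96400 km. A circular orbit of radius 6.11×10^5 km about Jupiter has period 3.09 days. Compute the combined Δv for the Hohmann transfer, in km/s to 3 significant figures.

Δv = 18.3 km/s

From Kepler's third law T² = 4π²r³/μ at r = 6.11×10^5 km, T = 3.09 days = 3.09 × 86400 s = 2.66976×10^5 s: μ = 4π²r³/T² = 1.26339×10^8 km³/s².
Semi-major axis of the transfer orbit: a_t = (6.110×10^5 + 96400)/2 = 3.537×10^5 km.
At r₁ the circular-orbit speed is v₁ = √(μ/r₁) = 14.38 km/s.
Transfer-orbit speed at r₁ (v² = μ(2/r − 1/a)): v_a = √[μ(2/r₁ − 1/a_t)] = 7.507 km/s.
First burn Δv₁ = |v_a − v₁| = 6.873 km/s.
At r₂, v₂ = √(μ/r₂) = 36.20 km/s.
Transfer-orbit speed at r₂: v_p = √[μ(2/r₂ − 1/a_t)] = 47.58 km/s.
Second burn Δv₂ = |v₂ − v_p| = 11.38 km/s.
Δv = Δv₁ + Δv₂ = 6.873 + 11.38 = 18.25 km/s.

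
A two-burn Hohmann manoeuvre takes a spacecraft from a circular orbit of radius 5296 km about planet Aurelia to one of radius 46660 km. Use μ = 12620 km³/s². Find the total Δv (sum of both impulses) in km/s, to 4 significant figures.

Transfer-ellipse semi-major axis a_t = (r₁ + r₂)/2 = (5296 + 46660)/2 = 25978 km.
At r₁ the circular-orbit speed is v₁ = √(μ/r₁) = 1.54367 km/s.
Transfer-orbit speed at r₁ (vis-viva equation): v_p = √[μ(2/r₁ − 1/a_t)] = 2.06883 km/s.
First burn Δv₁ = |v_p − v₁| = 0.5252 km/s.
At r₂, v₂ = √(μ/r₂) = 0.52006 km/s.
Transfer-orbit speed at r₂: v_a = √[μ(2/r₂ − 1/a_t)] = 0.23482 km/s.
Second burn Δv₂ = |v₂ − v_a| = 0.2852 km/s.
Δv = Δv₁ + Δv₂ = 0.5252 + 0.2852 = 0.8104 km/s.

Δv = 0.8104 km/s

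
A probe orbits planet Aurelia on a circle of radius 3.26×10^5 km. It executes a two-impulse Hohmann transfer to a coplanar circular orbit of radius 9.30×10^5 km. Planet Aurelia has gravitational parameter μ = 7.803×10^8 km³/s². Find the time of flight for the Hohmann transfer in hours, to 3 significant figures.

t = 15.5 hours

Transfer-ellipse semi-major axis a_t = (r₁ + r₂)/2 = (3.260×10^5 + 9.300×10^5)/2 = 6.280×10^5 km.
Half the transfer-orbit period gives t = π√(a_t³/μ) = 55970 s.
Converting: 55970 s ÷ 3600 s/hour = 15.5 hours.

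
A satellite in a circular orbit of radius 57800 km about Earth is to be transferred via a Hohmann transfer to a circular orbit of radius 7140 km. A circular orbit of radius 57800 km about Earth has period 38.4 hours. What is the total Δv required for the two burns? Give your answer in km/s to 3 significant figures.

Δv = 3.89 km/s

From Kepler's third law T² = 4π²r³/μ at r = 57800 km, T = 38.4 hours = 38.4 × 3600 s = 1.3824×10^5 s: μ = 4π²r³/T² = 3.98911×10^5 km³/s².
The Hohmann ellipse has a_t = (r₁ + r₂)/2 = 32470 km.
At r₁ the circular-orbit speed is v₁ = √(μ/r₁) = 2.627 km/s.
Transfer-orbit speed at r₁ (v² = μ(2/r − 1/a)): v_a = √[μ(2/r₁ − 1/a_t)] = 1.232 km/s.
First burn Δv₁ = |v_a − v₁| = 1.395 km/s.
At r₂, v₂ = √(μ/r₂) = 7.475 km/s.
Transfer-orbit speed at r₂: v_p = √[μ(2/r₂ − 1/a_t)] = 9.973 km/s.
Second burn Δv₂ = |v₂ − v_p| = 2.498 km/s.
Total Δv = Δv₁ + Δv₂ = 3.893 km/s.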